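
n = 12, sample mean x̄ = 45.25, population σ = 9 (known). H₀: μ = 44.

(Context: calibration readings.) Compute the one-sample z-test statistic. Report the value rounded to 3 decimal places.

SE = σ/√n = 9/√12 = 2.5981
z = (x̄−μ₀)/SE = (45.25−44)/2.5981 = 0.4811

test statistic = 0.481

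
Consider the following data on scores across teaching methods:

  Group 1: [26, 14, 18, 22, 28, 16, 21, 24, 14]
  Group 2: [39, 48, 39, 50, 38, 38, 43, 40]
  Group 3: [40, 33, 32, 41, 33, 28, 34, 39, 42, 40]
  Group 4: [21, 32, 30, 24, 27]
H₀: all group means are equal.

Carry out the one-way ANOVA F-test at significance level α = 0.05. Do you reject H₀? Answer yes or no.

Group means [20.33, 41.88, 36.20, 26.80], grand mean 31.688
SSB = Σnᵢ(x̄ᵢ−x̄)² = 2313.600; SSW = ΣΣ(x−x̄ᵢ)² = 649.275
MSB = 2313.600/3 = 771.2000; MSW = 649.275/28 = 23.1884
F = MSB/MSW = 33.2580
df = (3, 28)
p-value (upper-tail) = 0.00000
At α=0.05: p < α → reject H₀

reject H₀: yes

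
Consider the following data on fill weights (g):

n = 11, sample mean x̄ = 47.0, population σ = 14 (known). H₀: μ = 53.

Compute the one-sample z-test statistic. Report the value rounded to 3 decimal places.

SE = σ/√n = 14/√11 = 4.2212
z = (x̄−μ₀)/SE = (47.0−53)/4.2212 = -1.4214

test statistic = -1.421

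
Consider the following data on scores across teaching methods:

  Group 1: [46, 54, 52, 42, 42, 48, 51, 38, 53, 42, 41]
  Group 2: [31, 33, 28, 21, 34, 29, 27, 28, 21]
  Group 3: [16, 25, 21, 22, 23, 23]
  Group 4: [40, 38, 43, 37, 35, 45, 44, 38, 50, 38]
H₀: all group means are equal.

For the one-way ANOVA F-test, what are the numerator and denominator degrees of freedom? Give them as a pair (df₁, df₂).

k = 4 groups, N = 36 total
df = (k−1, N−k) = (4−1, 36−4) = (3, 32)

degrees of freedom = [3, 32]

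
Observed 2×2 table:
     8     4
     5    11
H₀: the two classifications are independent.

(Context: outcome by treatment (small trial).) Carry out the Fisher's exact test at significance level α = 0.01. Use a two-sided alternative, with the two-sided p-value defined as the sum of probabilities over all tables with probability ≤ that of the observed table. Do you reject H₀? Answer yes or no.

Margins: r₁=12, r₂=16, c₁=13, c₂=15, n=28
p_obs = C(12,8)·C(16,5)/C(28,13); sum pmf over tables with pmf ≤ p_obs
p-value (two-sided) = 0.12482
At α=0.01: p ≥ α → fail to reject H₀

reject H₀: no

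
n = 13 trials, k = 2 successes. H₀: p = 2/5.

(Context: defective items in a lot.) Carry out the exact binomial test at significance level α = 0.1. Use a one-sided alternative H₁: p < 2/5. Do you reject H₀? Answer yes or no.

Exact binomial: n=13, k=2, p₀=2/5=0.4000
P(X≤2) from Σ C(n,i)·p₀^i·(1−p₀)^(n−i)
p-value (one-sided, H₁ less) = 0.05790
At α=0.1: p < α → reject H₀

reject H₀: yes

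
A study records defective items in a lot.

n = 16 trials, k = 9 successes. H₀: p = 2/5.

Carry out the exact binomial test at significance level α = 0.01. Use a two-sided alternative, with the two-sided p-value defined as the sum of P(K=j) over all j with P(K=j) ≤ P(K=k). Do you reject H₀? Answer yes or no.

reject H₀: no

Exact binomial: n=16, k=9, p₀=2/5=0.4000
P(X=j) = C(n,j)·p₀^j·(1−p₀)^(n−j); p = Σ P(X=j) over j with P(X=j) ≤ P(X=9)
p-value (two-sided) = 0.20742
At α=0.01: p ≥ α → fail to reject H₀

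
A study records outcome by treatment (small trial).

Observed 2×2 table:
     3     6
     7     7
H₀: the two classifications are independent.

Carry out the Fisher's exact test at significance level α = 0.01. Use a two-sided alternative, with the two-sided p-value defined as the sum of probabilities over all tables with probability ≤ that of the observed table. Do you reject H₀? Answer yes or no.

Margins: r₁=9, r₂=14, c₁=10, c₂=13, n=23
p_obs = C(9,3)·C(14,7)/C(23,10); sum pmf over tables with pmf ≤ p_obs
p-value (two-sided) = 0.66927
At α=0.01: p ≥ α → fail to reject H₀

reject H₀: no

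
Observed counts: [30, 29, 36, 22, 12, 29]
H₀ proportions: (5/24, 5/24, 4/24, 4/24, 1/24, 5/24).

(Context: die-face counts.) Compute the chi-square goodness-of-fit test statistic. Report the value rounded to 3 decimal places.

test statistic = 9.909

n = 158; E_i = n·p_i = [32.92, 32.92, 26.33, 26.33, 6.58, 32.92]
χ² = (30−32.92)²/32.92 + (29−32.92)²/32.92 + (36−26.33)²/26.33 + (22−26.33)²/26.33 + (12−6.58)²/6.58 + (29−32.92)²/32.92 = 9.9089
df = 5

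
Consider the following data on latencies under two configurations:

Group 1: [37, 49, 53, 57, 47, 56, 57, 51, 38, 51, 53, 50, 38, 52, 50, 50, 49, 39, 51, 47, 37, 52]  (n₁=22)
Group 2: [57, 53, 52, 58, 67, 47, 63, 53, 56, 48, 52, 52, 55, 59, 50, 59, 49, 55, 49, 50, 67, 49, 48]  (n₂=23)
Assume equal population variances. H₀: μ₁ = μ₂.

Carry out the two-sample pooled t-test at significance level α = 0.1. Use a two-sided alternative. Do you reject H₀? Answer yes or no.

reject H₀: yes

x̄₁=48.364, s₁=6.441, n₁=22
x̄₂=54.261, s₂=5.801, n₂=23
s_p² = [21·6.441² + 22·5.801²]/43 = 37.4773
SE = √(s_p²·(1/22+1/23)) = 1.8256
t = (48.364−54.261)/1.8256 = -3.2302
df = 43
p-value (two-sided) = 0.00237
At α=0.1: p < α → reject H₀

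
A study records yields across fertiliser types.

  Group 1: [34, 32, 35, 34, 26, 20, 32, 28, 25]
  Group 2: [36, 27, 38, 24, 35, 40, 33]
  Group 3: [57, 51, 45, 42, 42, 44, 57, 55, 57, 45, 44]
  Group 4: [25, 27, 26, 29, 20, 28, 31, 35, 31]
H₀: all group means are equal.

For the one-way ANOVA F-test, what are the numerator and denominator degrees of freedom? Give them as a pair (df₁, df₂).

degrees of freedom = [3, 32]

k = 4 groups, N = 36 total
df = (k−1, N−k) = (4−1, 36−4) = (3, 32)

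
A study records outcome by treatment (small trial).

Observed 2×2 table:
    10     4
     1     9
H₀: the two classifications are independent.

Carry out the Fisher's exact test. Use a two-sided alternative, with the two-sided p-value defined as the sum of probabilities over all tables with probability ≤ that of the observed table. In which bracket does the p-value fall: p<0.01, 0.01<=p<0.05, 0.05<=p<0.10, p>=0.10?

p-value bracket: p<0.01

Margins: r₁=14, r₂=10, c₁=11, c₂=13, n=24
p_obs = C(14,10)·C(10,1)/C(24,11); sum pmf over tables with pmf ≤ p_obs
p-value (two-sided) = 0.00453
→ bracket: p<0.01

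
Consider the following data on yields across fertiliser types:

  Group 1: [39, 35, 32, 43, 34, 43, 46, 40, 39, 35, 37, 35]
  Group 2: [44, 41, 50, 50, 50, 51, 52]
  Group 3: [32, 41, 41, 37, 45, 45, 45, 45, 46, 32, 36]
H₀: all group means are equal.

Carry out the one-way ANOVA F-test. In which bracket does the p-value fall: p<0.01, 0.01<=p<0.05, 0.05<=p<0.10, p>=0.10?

p-value bracket: p<0.01

Group means [38.17, 48.29, 40.45], grand mean 41.367
SSB = Σnᵢ(x̄ᵢ−x̄)² = 467.144; SSW = ΣΣ(x−x̄ᵢ)² = 589.823
MSB = 467.144/2 = 233.5721; MSW = 589.823/27 = 21.8453
F = MSB/MSW = 10.6921
df = (2, 27)
p-value (upper-tail) = 0.00038
→ bracket: p<0.01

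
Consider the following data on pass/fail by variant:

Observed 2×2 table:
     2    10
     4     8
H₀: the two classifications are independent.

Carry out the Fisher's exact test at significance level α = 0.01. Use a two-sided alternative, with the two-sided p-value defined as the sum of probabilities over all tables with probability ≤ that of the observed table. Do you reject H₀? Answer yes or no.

Margins: r₁=12, r₂=12, c₁=6, c₂=18, n=24
p_obs = C(12,2)·C(12,4)/C(24,6); sum pmf over tables with pmf ≤ p_obs
p-value (two-sided) = 0.64041
At α=0.01: p ≥ α → fail to reject H₀

reject H₀: no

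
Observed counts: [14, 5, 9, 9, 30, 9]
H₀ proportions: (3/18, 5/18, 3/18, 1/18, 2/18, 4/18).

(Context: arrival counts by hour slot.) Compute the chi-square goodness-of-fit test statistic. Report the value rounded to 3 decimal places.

test statistic = 77.612

n = 76; E_i = n·p_i = [12.67, 21.11, 12.67, 4.22, 8.44, 16.89]
χ² = (14−12.67)²/12.67 + (5−21.11)²/21.11 + (9−12.67)²/12.67 + (9−4.22)²/4.22 + (30−8.44)²/8.44 + (9−16.89)²/16.89 = 77.6118
df = 5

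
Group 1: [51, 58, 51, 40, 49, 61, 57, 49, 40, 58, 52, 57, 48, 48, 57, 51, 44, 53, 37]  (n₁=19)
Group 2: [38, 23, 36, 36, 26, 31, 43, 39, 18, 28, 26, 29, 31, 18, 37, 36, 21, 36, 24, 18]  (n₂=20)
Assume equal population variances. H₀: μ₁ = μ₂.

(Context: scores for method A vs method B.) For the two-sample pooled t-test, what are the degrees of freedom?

df = n₁ + n₂ − 2 = 19 + 20 − 2 = 37

degrees of freedom = 37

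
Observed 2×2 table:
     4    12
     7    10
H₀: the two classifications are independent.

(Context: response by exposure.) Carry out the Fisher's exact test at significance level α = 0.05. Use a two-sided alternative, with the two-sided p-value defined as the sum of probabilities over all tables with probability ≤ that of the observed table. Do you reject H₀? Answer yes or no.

Margins: r₁=16, r₂=17, c₁=11, c₂=22, n=33
p_obs = C(16,4)·C(17,7)/C(33,11); sum pmf over tables with pmf ≤ p_obs
p-value (two-sided) = 0.46464
At α=0.05: p ≥ α → fail to reject H₀

reject H₀: no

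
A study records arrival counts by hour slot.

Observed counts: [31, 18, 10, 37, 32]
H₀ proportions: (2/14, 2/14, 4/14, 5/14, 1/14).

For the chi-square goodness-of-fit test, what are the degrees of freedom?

df = k − 1 = 5 − 1 = 4

degrees of freedom = 4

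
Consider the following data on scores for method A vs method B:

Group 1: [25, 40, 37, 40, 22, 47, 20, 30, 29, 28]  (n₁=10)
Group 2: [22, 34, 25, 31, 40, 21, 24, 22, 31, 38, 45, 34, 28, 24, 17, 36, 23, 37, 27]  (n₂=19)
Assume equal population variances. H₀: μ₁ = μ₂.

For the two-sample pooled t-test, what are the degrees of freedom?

df = n₁ + n₂ − 2 = 10 + 19 − 2 = 27

degrees of freedom = 27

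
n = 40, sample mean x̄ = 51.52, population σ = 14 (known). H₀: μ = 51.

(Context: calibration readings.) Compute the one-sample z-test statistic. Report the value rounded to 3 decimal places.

SE = σ/√n = 14/√40 = 2.2136
z = (x̄−μ₀)/SE = (51.52−51)/2.2136 = 0.2349

test statistic = 0.235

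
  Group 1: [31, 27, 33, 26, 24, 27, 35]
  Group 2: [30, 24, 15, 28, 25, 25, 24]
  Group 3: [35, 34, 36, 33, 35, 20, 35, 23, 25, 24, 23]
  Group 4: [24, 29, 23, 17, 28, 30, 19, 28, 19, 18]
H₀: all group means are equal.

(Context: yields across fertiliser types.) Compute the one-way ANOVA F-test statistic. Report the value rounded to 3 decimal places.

test statistic = 3.085

Group means [29.00, 24.43, 29.36, 23.50], grand mean 26.629
SSB = Σnᵢ(x̄ᵢ−x̄)² = 253.412; SSW = ΣΣ(x−x̄ᵢ)² = 848.760
MSB = 253.412/3 = 84.4706; MSW = 848.760/31 = 27.3793
F = MSB/MSW = 3.0852
df = (3, 31)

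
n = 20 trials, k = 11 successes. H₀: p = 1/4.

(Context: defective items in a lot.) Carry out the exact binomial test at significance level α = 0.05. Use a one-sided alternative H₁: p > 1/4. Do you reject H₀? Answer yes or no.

reject H₀: yes

Exact binomial: n=20, k=11, p₀=1/4=0.2500
P(X≥11) from Σ C(n,i)·p₀^i·(1−p₀)^(n−i)
p-value (one-sided, H₁ greater) = 0.00394
At α=0.05: p < α → reject H₀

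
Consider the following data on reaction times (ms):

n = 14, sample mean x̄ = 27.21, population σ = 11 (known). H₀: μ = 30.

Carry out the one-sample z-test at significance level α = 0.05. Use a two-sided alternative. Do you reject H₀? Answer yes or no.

SE = σ/√n = 11/√14 = 2.9399
z = (x̄−μ₀)/SE = (27.21−30)/2.9399 = -0.9490
p-value (two-sided) = 0.34261
At α=0.05: p ≥ α → fail to reject H₀

reject H₀: no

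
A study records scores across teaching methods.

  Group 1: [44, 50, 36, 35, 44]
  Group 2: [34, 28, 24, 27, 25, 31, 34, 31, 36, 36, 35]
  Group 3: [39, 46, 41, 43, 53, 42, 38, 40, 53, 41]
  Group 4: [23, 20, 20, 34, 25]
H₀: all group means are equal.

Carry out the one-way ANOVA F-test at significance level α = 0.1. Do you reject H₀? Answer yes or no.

reject H₀: yes

Group means [41.80, 31.00, 43.60, 24.40], grand mean 35.742
SSB = Σnᵢ(x̄ᵢ−x̄)² = 1691.535; SSW = ΣΣ(x−x̄ᵢ)² = 748.400
MSB = 1691.535/3 = 563.8452; MSW = 748.400/27 = 27.7185
F = MSB/MSW = 20.3418
df = (3, 27)
p-value (upper-tail) = 0.00000
At α=0.1: p < α → reject H₀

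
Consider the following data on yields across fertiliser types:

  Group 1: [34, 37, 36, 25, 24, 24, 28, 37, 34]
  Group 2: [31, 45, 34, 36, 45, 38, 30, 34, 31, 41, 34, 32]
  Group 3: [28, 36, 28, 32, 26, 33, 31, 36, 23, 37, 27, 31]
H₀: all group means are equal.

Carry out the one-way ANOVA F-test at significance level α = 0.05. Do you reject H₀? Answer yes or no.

Group means [31.00, 35.92, 30.67], grand mean 32.667
SSB = Σnᵢ(x̄ᵢ−x̄)² = 199.750; SSW = ΣΣ(x−x̄ᵢ)² = 775.583
MSB = 199.750/2 = 99.8750; MSW = 775.583/30 = 25.8528
F = MSB/MSW = 3.8632
df = (2, 30)
p-value (upper-tail) = 0.03215
At α=0.05: p < α → reject H₀

reject H₀: yes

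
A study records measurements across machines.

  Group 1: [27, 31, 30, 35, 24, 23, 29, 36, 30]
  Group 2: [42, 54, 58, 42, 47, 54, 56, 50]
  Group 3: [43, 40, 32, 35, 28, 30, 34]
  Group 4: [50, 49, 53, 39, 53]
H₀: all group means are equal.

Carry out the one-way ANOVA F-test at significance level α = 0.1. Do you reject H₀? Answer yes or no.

Group means [29.44, 50.38, 34.57, 48.80], grand mean 39.793
SSB = Σnᵢ(x̄ᵢ−x̄)² = 2456.147; SSW = ΣΣ(x−x̄ᵢ)² = 726.612
MSB = 2456.147/3 = 818.7157; MSW = 726.612/25 = 29.0645
F = MSB/MSW = 28.1690
df = (3, 25)
p-value (upper-tail) = 0.00000
At α=0.1: p < α → reject H₀

reject H₀: yes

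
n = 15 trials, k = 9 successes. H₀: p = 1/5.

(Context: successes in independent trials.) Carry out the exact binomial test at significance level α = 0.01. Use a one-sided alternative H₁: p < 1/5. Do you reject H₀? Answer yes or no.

reject H₀: no

Exact binomial: n=15, k=9, p₀=1/5=0.2000
P(X≤9) from Σ C(n,i)·p₀^i·(1−p₀)^(n−i)
p-value (one-sided, H₁ less) = 0.99989
At α=0.01: p ≥ α → fail to reject H₀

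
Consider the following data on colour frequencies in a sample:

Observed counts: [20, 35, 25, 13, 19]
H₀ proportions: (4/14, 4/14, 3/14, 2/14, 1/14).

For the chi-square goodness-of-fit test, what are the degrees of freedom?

degrees of freedom = 4

df = k − 1 = 5 − 1 = 4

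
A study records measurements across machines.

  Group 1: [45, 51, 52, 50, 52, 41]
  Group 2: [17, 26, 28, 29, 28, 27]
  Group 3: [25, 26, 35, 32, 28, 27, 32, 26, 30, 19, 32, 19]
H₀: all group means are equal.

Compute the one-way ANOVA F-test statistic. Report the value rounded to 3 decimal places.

Group means [48.50, 25.83, 27.58], grand mean 32.375
SSB = Σnᵢ(x̄ᵢ−x̄)² = 2092.375; SSW = ΣΣ(x−x̄ᵢ)² = 479.250
MSB = 2092.375/2 = 1046.1875; MSW = 479.250/21 = 22.8214
F = MSB/MSW = 45.8423
df = (2, 21)

test statistic = 45.842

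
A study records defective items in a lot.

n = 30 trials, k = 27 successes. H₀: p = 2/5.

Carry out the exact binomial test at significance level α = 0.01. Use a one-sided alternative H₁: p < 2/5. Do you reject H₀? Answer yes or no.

Exact binomial: n=30, k=27, p₀=2/5=0.4000
P(X≤27) from Σ C(n,i)·p₀^i·(1−p₀)^(n−i)
p-value (one-sided, H₁ less) = 1.00000
At α=0.01: p ≥ α → fail to reject H₀

reject H₀: no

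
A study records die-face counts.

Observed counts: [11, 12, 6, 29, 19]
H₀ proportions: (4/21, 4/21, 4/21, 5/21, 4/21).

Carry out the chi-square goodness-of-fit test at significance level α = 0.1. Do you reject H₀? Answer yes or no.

reject H₀: yes

n = 77; E_i = n·p_i = [14.67, 14.67, 14.67, 18.33, 14.67]
χ² = (11−14.67)²/14.67 + (12−14.67)²/14.67 + (6−14.67)²/14.67 + (29−18.33)²/18.33 + (19−14.67)²/14.67 = 14.0091
df = 4
p-value (upper-tail) = 0.00727
At α=0.1: p < α → reject H₀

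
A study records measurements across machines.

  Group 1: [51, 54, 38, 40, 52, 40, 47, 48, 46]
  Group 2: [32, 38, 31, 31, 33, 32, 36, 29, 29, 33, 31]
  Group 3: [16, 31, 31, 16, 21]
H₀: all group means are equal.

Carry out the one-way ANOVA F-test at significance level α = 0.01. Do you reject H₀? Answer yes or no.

Group means [46.22, 32.27, 23.00], grand mean 35.440
SSB = Σnᵢ(x̄ᵢ−x̄)² = 1930.423; SSW = ΣΣ(x−x̄ᵢ)² = 569.737
MSB = 1930.423/2 = 965.2113; MSW = 569.737/22 = 25.8972
F = MSB/MSW = 37.2709
df = (2, 22)
p-value (upper-tail) = 0.00000
At α=0.01: p < α → reject H₀

reject H₀: yes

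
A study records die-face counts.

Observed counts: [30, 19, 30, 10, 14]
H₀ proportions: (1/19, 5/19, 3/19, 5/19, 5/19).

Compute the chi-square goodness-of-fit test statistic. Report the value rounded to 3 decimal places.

n = 103; E_i = n·p_i = [5.42, 27.11, 16.26, 27.11, 27.11]
χ² = (30−5.42)²/5.42 + (19−27.11)²/27.11 + (30−16.26)²/16.26 + (10−27.11)²/27.11 + (14−27.11)²/27.11 = 142.5981
df = 4

test statistic = 142.598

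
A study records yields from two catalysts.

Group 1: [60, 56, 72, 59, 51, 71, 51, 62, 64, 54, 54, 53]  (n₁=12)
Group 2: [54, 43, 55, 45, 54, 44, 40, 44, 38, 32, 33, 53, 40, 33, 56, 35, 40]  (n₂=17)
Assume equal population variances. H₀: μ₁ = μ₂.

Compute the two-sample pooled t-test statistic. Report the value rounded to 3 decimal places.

x̄₁=58.917, s₁=7.204, n₁=12
x̄₂=43.471, s₂=8.270, n₂=17
s_p² = [11·7.204² + 16·8.270²]/27 = 61.6723
SE = √(s_p²·(1/12+1/17)) = 2.9609
t = (58.917−43.471)/2.9609 = 5.2166
df = 27

test statistic = 5.217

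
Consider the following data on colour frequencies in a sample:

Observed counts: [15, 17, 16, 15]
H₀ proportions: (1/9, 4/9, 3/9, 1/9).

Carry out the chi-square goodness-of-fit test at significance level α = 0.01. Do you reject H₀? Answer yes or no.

n = 63; E_i = n·p_i = [7.00, 28.00, 21.00, 7.00]
χ² = (15−7.00)²/7.00 + (17−28.00)²/28.00 + (16−21.00)²/21.00 + (15−7.00)²/7.00 = 23.7976
df = 3
p-value (upper-tail) = 0.00003
At α=0.01: p < α → reject H₀

reject H₀: yes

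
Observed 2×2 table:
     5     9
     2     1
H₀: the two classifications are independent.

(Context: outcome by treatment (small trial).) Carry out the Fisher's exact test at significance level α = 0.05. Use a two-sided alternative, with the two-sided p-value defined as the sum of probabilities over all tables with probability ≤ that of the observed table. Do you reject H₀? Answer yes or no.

Margins: r₁=14, r₂=3, c₁=7, c₂=10, n=17
p_obs = C(14,5)·C(3,2)/C(17,7); sum pmf over tables with pmf ≤ p_obs
p-value (two-sided) = 0.53676
At α=0.05: p ≥ α → fail to reject H₀

reject H₀: no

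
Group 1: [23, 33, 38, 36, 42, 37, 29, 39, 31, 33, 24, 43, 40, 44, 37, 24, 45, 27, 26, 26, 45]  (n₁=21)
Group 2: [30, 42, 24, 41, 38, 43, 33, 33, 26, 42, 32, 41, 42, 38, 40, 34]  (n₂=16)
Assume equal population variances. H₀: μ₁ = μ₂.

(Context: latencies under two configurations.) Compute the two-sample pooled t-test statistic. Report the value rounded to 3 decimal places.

test statistic = -0.789

x̄₁=34.381, s₁=7.473, n₁=21
x̄₂=36.188, s₂=6.047, n₂=16
s_p² = [20·7.473² + 15·6.047²]/35 = 47.5826
SE = √(s_p²·(1/21+1/16)) = 2.2890
t = (34.381−36.188)/2.2890 = -0.7892
df = 35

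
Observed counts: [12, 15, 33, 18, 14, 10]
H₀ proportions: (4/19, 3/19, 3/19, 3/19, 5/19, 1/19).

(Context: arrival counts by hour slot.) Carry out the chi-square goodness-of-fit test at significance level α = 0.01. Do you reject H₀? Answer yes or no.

reject H₀: yes

n = 102; E_i = n·p_i = [21.47, 16.11, 16.11, 16.11, 26.84, 5.37]
χ² = (12−21.47)²/21.47 + (15−16.11)²/16.11 + (33−16.11)²/16.11 + (18−16.11)²/16.11 + (14−26.84)²/26.84 + (10−5.37)²/5.37 = 32.3412
df = 5
p-value (upper-tail) = 0.00001
At α=0.01: p < α → reject H₀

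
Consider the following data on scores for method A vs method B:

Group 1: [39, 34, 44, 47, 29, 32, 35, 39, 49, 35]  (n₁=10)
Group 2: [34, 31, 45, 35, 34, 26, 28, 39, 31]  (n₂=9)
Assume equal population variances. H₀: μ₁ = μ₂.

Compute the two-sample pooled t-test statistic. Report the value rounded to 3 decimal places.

test statistic = 1.626

x̄₁=38.300, s₁=6.584, n₁=10
x̄₂=33.667, s₂=5.745, n₂=9
s_p² = [9·6.584² + 8·5.745²]/17 = 38.4765
SE = √(s_p²·(1/10+1/9)) = 2.8501
t = (38.300−33.667)/2.8501 = 1.6257
df = 17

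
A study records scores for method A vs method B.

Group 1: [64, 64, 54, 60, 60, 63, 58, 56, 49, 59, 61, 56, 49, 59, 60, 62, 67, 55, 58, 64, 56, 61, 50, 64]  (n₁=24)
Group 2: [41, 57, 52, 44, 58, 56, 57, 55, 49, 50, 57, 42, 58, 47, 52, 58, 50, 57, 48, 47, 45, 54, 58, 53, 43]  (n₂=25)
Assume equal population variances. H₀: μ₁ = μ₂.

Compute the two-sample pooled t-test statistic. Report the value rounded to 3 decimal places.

test statistic = 4.755

x̄₁=58.708, s₁=4.885, n₁=24
x̄₂=51.520, s₂=5.650, n₂=25
s_p² = [23·4.885² + 24·5.650²]/47 = 27.9829
SE = √(s_p²·(1/24+1/25)) = 1.5117
t = (58.708−51.520)/1.5117 = 4.7551
df = 47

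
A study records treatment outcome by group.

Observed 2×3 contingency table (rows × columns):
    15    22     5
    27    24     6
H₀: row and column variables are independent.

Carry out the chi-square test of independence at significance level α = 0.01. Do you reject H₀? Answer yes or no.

reject H₀: no

Row totals [42, 57], col totals [42, 46, 11], n=99
χ² = (15−17.82)²/17.82 + (22−19.52)²/19.52 + (5−4.67)²/4.67 + (27−24.18)²/24.18 + (24−26.48)²/26.48 + (6−6.33)²/6.33 = 1.3650
df = 2
p-value (upper-tail) = 0.50534
At α=0.01: p ≥ α → fail to reject H₀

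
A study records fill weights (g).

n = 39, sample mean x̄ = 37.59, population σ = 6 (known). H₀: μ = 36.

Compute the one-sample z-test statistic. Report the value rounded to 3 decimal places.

test statistic = 1.655

SE = σ/√n = 6/√39 = 0.9608
z = (x̄−μ₀)/SE = (37.59−36)/0.9608 = 1.6549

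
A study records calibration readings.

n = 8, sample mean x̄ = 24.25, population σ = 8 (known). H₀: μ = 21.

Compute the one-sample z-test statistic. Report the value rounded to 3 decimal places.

SE = σ/√n = 8/√8 = 2.8284
z = (x̄−μ₀)/SE = (24.25−21)/2.8284 = 1.1490

test statistic = 1.149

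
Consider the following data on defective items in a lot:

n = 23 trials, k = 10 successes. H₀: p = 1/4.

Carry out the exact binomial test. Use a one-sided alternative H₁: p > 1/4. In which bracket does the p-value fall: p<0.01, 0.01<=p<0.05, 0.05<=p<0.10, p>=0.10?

p-value bracket: 0.01<=p<0.05

Exact binomial: n=23, k=10, p₀=1/4=0.2500
P(X≥10) from Σ C(n,i)·p₀^i·(1−p₀)^(n−i)
p-value (one-sided, H₁ greater) = 0.04078
→ bracket: 0.01<=p<0.05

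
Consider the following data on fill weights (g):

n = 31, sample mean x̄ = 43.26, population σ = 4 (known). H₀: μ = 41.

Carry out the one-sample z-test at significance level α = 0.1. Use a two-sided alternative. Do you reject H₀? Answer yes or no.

reject H₀: yes

SE = σ/√n = 4/√31 = 0.7184
z = (x̄−μ₀)/SE = (43.26−41)/0.7184 = 3.1458
p-value (two-sided) = 0.00166
At α=0.1: p < α → reject H₀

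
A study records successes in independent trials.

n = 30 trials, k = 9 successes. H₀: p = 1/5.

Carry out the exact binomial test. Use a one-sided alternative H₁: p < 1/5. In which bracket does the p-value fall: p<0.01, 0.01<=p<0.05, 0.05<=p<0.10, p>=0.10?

Exact binomial: n=30, k=9, p₀=1/5=0.2000
P(X≤9) from Σ C(n,i)·p₀^i·(1−p₀)^(n−i)
p-value (one-sided, H₁ less) = 0.93891
→ bracket: p>=0.10

p-value bracket: p>=0.10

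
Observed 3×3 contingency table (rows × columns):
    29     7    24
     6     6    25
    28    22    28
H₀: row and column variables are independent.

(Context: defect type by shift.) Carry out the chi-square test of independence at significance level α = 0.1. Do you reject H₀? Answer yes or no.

Row totals [60, 37, 78], col totals [63, 35, 77], n=175
χ² = (29−21.60)²/21.60 + (7−12.00)²/12.00 + (24−26.40)²/26.40 + (6−13.32)²/13.32 + (6−7.40)²/7.40 + (25−16.28)²/16.28 + (28−28.08)²/28.08 + (22−15.60)²/15.60 + (28−34.32)²/34.32 = 17.5846
df = 4
p-value (upper-tail) = 0.00149
At α=0.1: p < α → reject H₀

reject H₀: yes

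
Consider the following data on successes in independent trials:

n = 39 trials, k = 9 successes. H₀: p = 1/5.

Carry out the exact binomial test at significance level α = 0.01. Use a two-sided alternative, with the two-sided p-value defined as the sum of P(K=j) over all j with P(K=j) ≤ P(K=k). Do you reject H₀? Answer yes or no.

reject H₀: no

Exact binomial: n=39, k=9, p₀=1/5=0.2000
P(X=j) = C(n,j)·p₀^j·(1−p₀)^(n−j); p = Σ P(X=j) over j with P(X=j) ≤ P(X=9)
p-value (two-sided) = 0.68804
At α=0.01: p ≥ α → fail to reject H₀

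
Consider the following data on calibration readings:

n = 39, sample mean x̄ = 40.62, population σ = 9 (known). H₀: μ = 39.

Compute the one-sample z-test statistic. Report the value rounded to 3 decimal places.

test statistic = 1.124

SE = σ/√n = 9/√39 = 1.4412
z = (x̄−μ₀)/SE = (40.62−39)/1.4412 = 1.1241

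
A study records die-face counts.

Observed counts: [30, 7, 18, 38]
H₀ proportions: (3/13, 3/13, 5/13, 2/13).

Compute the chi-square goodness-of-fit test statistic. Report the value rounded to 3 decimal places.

n = 93; E_i = n·p_i = [21.46, 21.46, 35.77, 14.31]
χ² = (30−21.46)²/21.46 + (7−21.46)²/21.46 + (18−35.77)²/35.77 + (38−14.31)²/14.31 = 61.2014
df = 3

test statistic = 61.201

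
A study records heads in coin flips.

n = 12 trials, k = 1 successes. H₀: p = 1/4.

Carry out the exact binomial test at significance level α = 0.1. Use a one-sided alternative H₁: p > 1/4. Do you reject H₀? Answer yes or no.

Exact binomial: n=12, k=1, p₀=1/4=0.2500
P(X≥1) from Σ C(n,i)·p₀^i·(1−p₀)^(n−i)
p-value (one-sided, H₁ greater) = 0.96832
At α=0.1: p ≥ α → fail to reject H₀

reject H₀: no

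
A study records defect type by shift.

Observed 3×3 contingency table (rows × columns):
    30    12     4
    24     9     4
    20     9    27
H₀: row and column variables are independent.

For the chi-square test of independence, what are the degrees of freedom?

df = (r−1)(c−1) = (3−1)·(3−1) = 4

degrees of freedom = 4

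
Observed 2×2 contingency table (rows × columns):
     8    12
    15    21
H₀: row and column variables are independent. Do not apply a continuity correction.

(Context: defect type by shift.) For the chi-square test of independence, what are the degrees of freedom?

degrees of freedom = 1

df = (r−1)(c−1) = (2−1)·(2−1) = 1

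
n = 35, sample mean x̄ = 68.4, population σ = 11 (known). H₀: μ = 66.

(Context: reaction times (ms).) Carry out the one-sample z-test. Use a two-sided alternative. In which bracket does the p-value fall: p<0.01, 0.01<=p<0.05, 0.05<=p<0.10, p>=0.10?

SE = σ/√n = 11/√35 = 1.8593
z = (x̄−μ₀)/SE = (68.4−66)/1.8593 = 1.2908
p-value (two-sided) = 0.19678
→ bracket: p>=0.10

p-value bracket: p>=0.10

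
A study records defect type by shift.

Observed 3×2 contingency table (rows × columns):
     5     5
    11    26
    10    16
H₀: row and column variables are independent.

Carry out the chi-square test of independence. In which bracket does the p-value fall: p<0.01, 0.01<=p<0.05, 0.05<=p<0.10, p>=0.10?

Row totals [10, 37, 26], col totals [26, 47], n=73
χ² = (5−3.56)²/3.56 + (5−6.44)²/6.44 + (11−13.18)²/13.18 + (26−23.82)²/23.82 + (10−9.26)²/9.26 + (16−16.74)²/16.74 = 1.5531
df = 2
p-value (upper-tail) = 0.45998
→ bracket: p>=0.10

p-value bracket: p>=0.10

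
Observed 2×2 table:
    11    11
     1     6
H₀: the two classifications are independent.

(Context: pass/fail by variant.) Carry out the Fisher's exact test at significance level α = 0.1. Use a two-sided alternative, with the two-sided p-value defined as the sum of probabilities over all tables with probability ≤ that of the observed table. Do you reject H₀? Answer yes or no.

reject H₀: no

Margins: r₁=22, r₂=7, c₁=12, c₂=17, n=29
p_obs = C(22,11)·C(7,1)/C(29,12); sum pmf over tables with pmf ≤ p_obs
p-value (two-sided) = 0.18720
At α=0.1: p ≥ α → fail to reject H₀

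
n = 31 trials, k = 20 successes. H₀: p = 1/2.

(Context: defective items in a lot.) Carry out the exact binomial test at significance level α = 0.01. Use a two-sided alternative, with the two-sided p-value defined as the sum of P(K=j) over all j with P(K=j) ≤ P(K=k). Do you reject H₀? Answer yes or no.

Exact binomial: n=31, k=20, p₀=1/2=0.5000
P(X=j) = C(n,j)·p₀^j·(1−p₀)^(n−j); p = Σ P(X=j) over j with P(X=j) ≤ P(X=20)
p-value (two-sided) = 0.14961
At α=0.01: p ≥ α → fail to reject H₀

reject H₀: no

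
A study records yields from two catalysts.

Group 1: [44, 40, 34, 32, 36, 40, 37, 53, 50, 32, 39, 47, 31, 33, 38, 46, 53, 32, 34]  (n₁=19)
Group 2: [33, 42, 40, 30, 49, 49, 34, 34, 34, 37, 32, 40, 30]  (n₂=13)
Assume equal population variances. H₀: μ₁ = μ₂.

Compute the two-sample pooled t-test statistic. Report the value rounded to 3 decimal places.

test statistic = 0.916

x̄₁=39.526, s₁=7.298, n₁=19
x̄₂=37.231, s₂=6.431, n₂=13
s_p² = [18·7.298² + 12·6.431²]/30 = 48.5015
SE = √(s_p²·(1/19+1/13)) = 2.5067
t = (39.526−37.231)/2.5067 = 0.9158
df = 30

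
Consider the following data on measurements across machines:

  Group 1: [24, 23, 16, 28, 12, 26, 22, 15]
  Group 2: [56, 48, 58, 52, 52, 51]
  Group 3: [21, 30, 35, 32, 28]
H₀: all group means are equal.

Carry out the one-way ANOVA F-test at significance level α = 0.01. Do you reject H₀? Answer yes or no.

Group means [20.75, 52.83, 29.20], grand mean 33.105
SSB = Σnᵢ(x̄ᵢ−x̄)² = 3632.656; SSW = ΣΣ(x−x̄ᵢ)² = 405.133
MSB = 3632.656/2 = 1816.3281; MSW = 405.133/16 = 25.3208
F = MSB/MSW = 71.7326
df = (2, 16)
p-value (upper-tail) = 0.00000
At α=0.01: p < α → reject H₀

reject H₀: yes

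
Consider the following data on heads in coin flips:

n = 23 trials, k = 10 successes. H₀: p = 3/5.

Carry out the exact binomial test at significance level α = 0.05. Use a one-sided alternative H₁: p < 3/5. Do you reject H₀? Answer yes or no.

reject H₀: no

Exact binomial: n=23, k=10, p₀=3/5=0.6000
P(X≤10) from Σ C(n,i)·p₀^i·(1−p₀)^(n−i)
p-value (one-sided, H₁ less) = 0.08135
At α=0.05: p ≥ α → fail to reject H₀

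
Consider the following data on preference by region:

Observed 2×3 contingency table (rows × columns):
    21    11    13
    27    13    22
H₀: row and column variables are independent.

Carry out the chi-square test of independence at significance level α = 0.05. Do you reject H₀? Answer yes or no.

Row totals [45, 62], col totals [48, 24, 35], n=107
χ² = (21−20.19)²/20.19 + (11−10.09)²/10.09 + (13−14.72)²/14.72 + (27−27.81)²/27.81 + (13−13.91)²/13.91 + (22−20.28)²/20.28 = 0.5437
df = 2
p-value (upper-tail) = 0.76195
At α=0.05: p ≥ α → fail to reject H₀

reject H₀: no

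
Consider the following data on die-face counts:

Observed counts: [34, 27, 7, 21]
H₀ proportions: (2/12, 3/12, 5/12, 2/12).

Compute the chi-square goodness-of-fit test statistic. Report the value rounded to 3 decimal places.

test statistic = 52.748

n = 89; E_i = n·p_i = [14.83, 22.25, 37.08, 14.83]
χ² = (34−14.83)²/14.83 + (27−22.25)²/22.25 + (7−37.08)²/37.08 + (21−14.83)²/14.83 = 52.7483
df = 3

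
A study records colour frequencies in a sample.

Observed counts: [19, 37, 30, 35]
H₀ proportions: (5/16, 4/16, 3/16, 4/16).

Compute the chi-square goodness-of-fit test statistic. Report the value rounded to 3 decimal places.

n = 121; E_i = n·p_i = [37.81, 30.25, 22.69, 30.25]
χ² = (19−37.81)²/37.81 + (37−30.25)²/30.25 + (30−22.69)²/22.69 + (35−30.25)²/30.25 = 13.9686
df = 3

test statistic = 13.969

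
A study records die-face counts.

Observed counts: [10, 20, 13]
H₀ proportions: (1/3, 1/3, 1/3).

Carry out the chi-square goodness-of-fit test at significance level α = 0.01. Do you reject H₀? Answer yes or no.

reject H₀: no

n = 43; E_i = n·p_i = [14.33, 14.33, 14.33]
χ² = (10−14.33)²/14.33 + (20−14.33)²/14.33 + (13−14.33)²/14.33 = 3.6744
df = 2
p-value (upper-tail) = 0.15926
At α=0.01: p ≥ α → fail to reject H₀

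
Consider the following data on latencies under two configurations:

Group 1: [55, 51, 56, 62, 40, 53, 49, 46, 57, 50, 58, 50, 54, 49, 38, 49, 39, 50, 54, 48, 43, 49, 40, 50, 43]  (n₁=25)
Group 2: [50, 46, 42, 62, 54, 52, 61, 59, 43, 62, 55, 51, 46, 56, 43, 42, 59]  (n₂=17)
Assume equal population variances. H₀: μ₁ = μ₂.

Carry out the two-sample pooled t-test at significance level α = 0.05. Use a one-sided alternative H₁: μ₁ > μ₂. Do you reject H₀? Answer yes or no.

reject H₀: no

x̄₁=49.320, s₁=6.243, n₁=25
x̄₂=51.941, s₂=7.276, n₂=17
s_p² = [24·6.243² + 16·7.276²]/40 = 44.5595
SE = √(s_p²·(1/25+1/17)) = 2.0985
t = (49.320−51.941)/2.0985 = -1.2491
df = 40
p-value (one-sided, H₁ greater) = 0.89055
At α=0.05: p ≥ α → fail to reject H₀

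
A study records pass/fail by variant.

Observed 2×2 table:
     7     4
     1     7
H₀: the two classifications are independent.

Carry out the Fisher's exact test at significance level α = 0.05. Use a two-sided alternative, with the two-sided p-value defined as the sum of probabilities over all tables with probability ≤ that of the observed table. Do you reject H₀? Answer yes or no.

reject H₀: no

Margins: r₁=11, r₂=8, c₁=8, c₂=11, n=19
p_obs = C(11,7)·C(8,1)/C(19,8); sum pmf over tables with pmf ≤ p_obs
p-value (two-sided) = 0.05866
At α=0.05: p ≥ α → fail to reject H₀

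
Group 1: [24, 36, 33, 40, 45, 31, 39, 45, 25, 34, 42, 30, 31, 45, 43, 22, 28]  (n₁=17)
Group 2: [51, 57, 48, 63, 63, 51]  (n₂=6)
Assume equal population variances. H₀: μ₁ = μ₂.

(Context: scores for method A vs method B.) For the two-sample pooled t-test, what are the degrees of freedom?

df = n₁ + n₂ − 2 = 17 + 6 − 2 = 21

degrees of freedom = 21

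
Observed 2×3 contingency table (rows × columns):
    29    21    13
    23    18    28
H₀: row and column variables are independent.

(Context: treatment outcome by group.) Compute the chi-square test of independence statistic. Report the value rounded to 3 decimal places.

test statistic = 6.151

Row totals [63, 69], col totals [52, 39, 41], n=132
χ² = (29−24.82)²/24.82 + (21−18.61)²/18.61 + (13−19.57)²/19.57 + (23−27.18)²/27.18 + (18−20.39)²/20.39 + (28−21.43)²/21.43 = 6.1509
df = 2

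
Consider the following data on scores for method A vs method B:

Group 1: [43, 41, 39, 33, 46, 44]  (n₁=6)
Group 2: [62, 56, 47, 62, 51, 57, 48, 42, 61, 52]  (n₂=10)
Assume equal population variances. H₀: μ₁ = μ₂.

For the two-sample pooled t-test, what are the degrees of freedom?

df = n₁ + n₂ − 2 = 6 + 10 − 2 = 14

degrees of freedom = 14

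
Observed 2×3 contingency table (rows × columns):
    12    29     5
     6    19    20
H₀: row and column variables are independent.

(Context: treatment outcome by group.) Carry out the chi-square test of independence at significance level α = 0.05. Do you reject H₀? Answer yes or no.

reject H₀: yes

Row totals [46, 45], col totals [18, 48, 25], n=91
χ² = (12−9.10)²/9.10 + (29−24.26)²/24.26 + (5−12.64)²/12.64 + (6−8.90)²/8.90 + (19−23.74)²/23.74 + (20−12.36)²/12.36 = 13.0739
df = 2
p-value (upper-tail) = 0.00145
At α=0.05: p < α → reject H₀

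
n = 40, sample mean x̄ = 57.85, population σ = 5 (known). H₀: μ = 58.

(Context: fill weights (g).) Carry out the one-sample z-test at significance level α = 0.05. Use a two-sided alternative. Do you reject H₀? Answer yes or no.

SE = σ/√n = 5/√40 = 0.7906
z = (x̄−μ₀)/SE = (57.85−58)/0.7906 = -0.1897
p-value (two-sided) = 0.84952
At α=0.05: p ≥ α → fail to reject H₀

reject H₀: no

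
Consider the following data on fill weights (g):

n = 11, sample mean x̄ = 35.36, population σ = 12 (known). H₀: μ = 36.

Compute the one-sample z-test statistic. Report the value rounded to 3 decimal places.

test statistic = -0.177

SE = σ/√n = 12/√11 = 3.6181
z = (x̄−μ₀)/SE = (35.36−36)/3.6181 = -0.1769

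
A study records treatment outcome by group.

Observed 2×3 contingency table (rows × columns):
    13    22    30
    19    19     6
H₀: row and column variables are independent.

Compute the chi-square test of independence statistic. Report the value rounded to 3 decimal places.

test statistic = 13.811

Row totals [65, 44], col totals [32, 41, 36], n=109
χ² = (13−19.08)²/19.08 + (22−24.45)²/24.45 + (30−21.47)²/21.47 + (19−12.92)²/12.92 + (19−16.55)²/16.55 + (6−14.53)²/14.53 = 13.8113
df = 2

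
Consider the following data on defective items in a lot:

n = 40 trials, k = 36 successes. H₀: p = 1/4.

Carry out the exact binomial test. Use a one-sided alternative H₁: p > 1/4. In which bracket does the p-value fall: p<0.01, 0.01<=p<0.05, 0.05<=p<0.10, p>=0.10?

Exact binomial: n=40, k=36, p₀=1/4=0.2500
P(X≥36) from Σ C(n,i)·p₀^i·(1−p₀)^(n−i)
p-value (one-sided, H₁ greater) = 0.00000
→ bracket: p<0.01

p-value bracket: p<0.01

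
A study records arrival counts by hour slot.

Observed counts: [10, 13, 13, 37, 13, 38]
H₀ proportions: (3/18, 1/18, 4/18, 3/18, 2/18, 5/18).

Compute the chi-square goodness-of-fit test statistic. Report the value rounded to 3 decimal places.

test statistic = 31.935

n = 124; E_i = n·p_i = [20.67, 6.89, 27.56, 20.67, 13.78, 34.44]
χ² = (10−20.67)²/20.67 + (13−6.89)²/6.89 + (13−27.56)²/27.56 + (37−20.67)²/20.67 + (13−13.78)²/13.78 + (38−34.44)²/34.44 = 31.9347
df = 5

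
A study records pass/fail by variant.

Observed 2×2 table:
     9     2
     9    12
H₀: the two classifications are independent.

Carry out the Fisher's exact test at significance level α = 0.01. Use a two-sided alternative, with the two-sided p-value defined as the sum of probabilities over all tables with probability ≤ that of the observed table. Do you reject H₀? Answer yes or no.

Margins: r₁=11, r₂=21, c₁=18, c₂=14, n=32
p_obs = C(11,9)·C(21,9)/C(32,18); sum pmf over tables with pmf ≤ p_obs
p-value (two-sided) = 0.06079
At α=0.01: p ≥ α → fail to reject H₀

reject H₀: no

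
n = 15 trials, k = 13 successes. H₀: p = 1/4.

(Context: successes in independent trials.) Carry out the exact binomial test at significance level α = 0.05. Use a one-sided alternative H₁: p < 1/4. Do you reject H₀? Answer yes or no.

Exact binomial: n=15, k=13, p₀=1/4=0.2500
P(X≤13) from Σ C(n,i)·p₀^i·(1−p₀)^(n−i)
p-value (one-sided, H₁ less) = 1.00000
At α=0.05: p ≥ α → fail to reject H₀

reject H₀: no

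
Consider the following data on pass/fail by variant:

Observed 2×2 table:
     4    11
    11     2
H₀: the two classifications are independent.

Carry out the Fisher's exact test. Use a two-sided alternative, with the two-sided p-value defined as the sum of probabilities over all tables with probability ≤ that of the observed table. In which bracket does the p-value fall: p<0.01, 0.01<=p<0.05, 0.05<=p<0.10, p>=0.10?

p-value bracket: p<0.01

Margins: r₁=15, r₂=13, c₁=15, c₂=13, n=28
p_obs = C(15,4)·C(13,11)/C(28,15); sum pmf over tables with pmf ≤ p_obs
p-value (two-sided) = 0.00323
→ bracket: p<0.01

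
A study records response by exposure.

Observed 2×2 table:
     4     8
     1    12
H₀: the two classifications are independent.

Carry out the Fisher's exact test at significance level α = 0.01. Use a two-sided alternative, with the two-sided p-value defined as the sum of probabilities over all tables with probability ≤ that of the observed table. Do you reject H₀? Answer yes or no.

Margins: r₁=12, r₂=13, c₁=5, c₂=20, n=25
p_obs = C(12,4)·C(13,1)/C(25,5); sum pmf over tables with pmf ≤ p_obs
p-value (two-sided) = 0.16025
At α=0.01: p ≥ α → fail to reject H₀

reject H₀: no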